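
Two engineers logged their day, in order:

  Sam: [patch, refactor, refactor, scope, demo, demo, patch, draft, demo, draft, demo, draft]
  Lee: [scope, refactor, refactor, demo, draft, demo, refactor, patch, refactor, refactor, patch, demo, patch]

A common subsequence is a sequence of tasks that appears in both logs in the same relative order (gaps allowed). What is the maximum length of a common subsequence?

Pick refactor at Sam[2]=Lee[2], then refactor at Sam[3]=Lee[3], then demo at Sam[5]=Lee[4], then demo at Sam[6]=Lee[6], then patch at Sam[7]=Lee[11], then demo at Sam[9]=Lee[12]; all 6 tasks appear in both, in order. Since dp[12][13] = 6, nothing longer is possible.

6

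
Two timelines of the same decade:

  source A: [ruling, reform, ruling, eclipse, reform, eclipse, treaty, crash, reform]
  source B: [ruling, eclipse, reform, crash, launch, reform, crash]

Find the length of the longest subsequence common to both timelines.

Taking ruling [3,1]; then eclipse [4,2]; then reform [5,3]; then crash [8,4]; then reform [9,6] gives a common subsequence of length 5. dp[9][7] = 5 confirms this is the maximum.

5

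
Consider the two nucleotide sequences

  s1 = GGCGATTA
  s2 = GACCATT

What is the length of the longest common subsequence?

5

Taking G (s1 #1, s2 #1); then C (s1 #3, s2 #4); then A (s1 #5, s2 #5); then T (s1 #6, s2 #6); then T (s1 #7, s2 #7) gives a common subsequence of length 5, and the DP table's final entry dp[8][7] is also 5, so no common subsequence is longer.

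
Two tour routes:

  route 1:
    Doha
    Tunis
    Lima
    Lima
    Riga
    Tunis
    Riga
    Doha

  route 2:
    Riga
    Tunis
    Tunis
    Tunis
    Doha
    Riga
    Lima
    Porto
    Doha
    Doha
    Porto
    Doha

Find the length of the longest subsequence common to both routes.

One common subsequence of length 4: Tunis [2,3], then Tunis [6,4], then Riga [7,6], then Doha [8,12]. dp[8][12] = 4 confirms this is the maximum.

4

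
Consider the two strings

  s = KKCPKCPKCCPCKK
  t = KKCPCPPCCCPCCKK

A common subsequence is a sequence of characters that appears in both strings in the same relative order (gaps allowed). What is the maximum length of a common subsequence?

12

One common subsequence of length 12: K at s[1]=t[1]; then K at s[2]=t[2]; then C at s[3]=t[3]; then P at s[4]=t[4]; then C at s[6]=t[5]; then P at s[7]=t[7]; then C at s[9]=t[9]; then C at s[10]=t[10]; then P at s[11]=t[11]; then C at s[12]=t[13]; then K at s[13]=t[14]; then K at s[14]=t[15]. dp[14][15] = 12 confirms this is the maximum.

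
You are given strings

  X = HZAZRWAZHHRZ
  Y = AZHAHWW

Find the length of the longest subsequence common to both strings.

Let dp[i][j] be the LCS length of the first i characters of X and the first j characters of Y. dp[i][j] = dp[i-1][j-1]+1 when the i-th and j-th characters match, else max(dp[i-1][j], dp[i][j-1]).
    ·  A  Z  H  A  H  W  W
 ·  0  0  0  0  0  0  0  0
 H  0  0  0  1  1  1  1  1
 Z  0  0  1  1  1  1  1  1
 A  0  1  1  1  2  2  2  2
 Z  0  1  2  2  2  2  2  2
 R  0  1  2  2  2  2  2  2
 W  0  1  2  2  2  2  3  3
 A  0  1  2  2  3  3  3  3
 Z  0  1  2  2  3  3  3  3
 H  0  1  2  3  3  4  4  4
 H  0  1  2  3  3  4  4  4
 R  0  1  2  3  3  4  4  4
 Z  0  1  2  3  3  4  4  4
dp[12][7] = 4. One LCS (by backtracking along matches): AZAH.

4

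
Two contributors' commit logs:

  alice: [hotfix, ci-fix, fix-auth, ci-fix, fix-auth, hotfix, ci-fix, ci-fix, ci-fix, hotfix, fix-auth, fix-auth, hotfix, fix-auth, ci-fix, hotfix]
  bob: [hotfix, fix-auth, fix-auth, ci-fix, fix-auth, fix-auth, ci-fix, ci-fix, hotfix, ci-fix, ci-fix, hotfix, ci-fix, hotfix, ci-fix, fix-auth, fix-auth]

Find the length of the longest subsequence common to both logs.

11

One common subsequence of length 11: hotfix at alice[1]=bob[1]; then ci-fix at alice[2]=bob[4]; then fix-auth at alice[3]=bob[6]; then ci-fix at alice[4]=bob[8]; then hotfix at alice[6]=bob[9]; then ci-fix at alice[7]=bob[10]; then ci-fix at alice[8]=bob[11]; then ci-fix at alice[9]=bob[13]; then hotfix at alice[10]=bob[14]; then fix-auth at alice[12]=bob[16]; then fix-auth at alice[14]=bob[17], and the DP table's final entry dp[16][17] is also 11, so no common subsequence is longer.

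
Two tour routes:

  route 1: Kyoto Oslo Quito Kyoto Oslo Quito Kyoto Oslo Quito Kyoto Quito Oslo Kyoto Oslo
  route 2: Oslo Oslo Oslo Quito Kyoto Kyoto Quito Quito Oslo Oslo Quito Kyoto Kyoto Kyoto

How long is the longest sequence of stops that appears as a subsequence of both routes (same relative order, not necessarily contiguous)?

One common subsequence of length 8: Oslo (route 1 #2, route 2 #3), Quito (route 1 #3, route 2 #4), Kyoto (route 1 #4, route 2 #6), Oslo (route 1 #5, route 2 #10), Quito (route 1 #6, route 2 #11), Kyoto (route 1 #7, route 2 #12), Kyoto (route 1 #10, route 2 #13), Kyoto (route 1 #13, route 2 #14). Since dp[14][14] = 8, nothing longer is possible.

8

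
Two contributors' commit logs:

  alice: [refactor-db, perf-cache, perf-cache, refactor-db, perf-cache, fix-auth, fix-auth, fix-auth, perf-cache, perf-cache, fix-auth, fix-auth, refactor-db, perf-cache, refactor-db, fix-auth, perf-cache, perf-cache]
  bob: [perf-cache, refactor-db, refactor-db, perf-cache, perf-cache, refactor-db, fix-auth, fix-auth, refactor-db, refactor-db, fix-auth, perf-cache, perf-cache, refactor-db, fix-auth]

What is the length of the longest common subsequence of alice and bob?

11

Match refactor-db at alice[1]=bob[3], perf-cache at alice[2]=bob[4], perf-cache at alice[3]=bob[5], refactor-db at alice[4]=bob[6], fix-auth at alice[6]=bob[7], fix-auth at alice[7]=bob[8], fix-auth at alice[8]=bob[11], perf-cache at alice[10]=bob[12], perf-cache at alice[14]=bob[13], refactor-db at alice[15]=bob[14], fix-auth at alice[16]=bob[15] — 11 commits in the same relative order in both. The LCS DP gives dp[18][15] = 11, so this is optimal.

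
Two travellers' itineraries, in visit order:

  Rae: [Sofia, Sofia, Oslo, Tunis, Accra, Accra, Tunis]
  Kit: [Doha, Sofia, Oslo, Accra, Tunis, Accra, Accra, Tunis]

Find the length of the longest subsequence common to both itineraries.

6

One common subsequence of length 6: Sofia [2,2]; then Oslo [3,3]; then Tunis [4,5]; then Accra [5,6]; then Accra [6,7]; then Tunis [7,8]. The LCS DP gives dp[7][8] = 6, so this is optimal.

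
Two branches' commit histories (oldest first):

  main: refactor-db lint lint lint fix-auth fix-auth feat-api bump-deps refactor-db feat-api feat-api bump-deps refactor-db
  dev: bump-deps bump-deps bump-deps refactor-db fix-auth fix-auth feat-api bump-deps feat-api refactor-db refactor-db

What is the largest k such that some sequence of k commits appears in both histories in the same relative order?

7

Match refactor-db at main[1]=dev[4] → fix-auth at main[5]=dev[5] → fix-auth at main[6]=dev[6] → feat-api at main[7]=dev[7] → bump-deps at main[8]=dev[8] → refactor-db at main[9]=dev[10] → refactor-db at main[13]=dev[11] — 7 commits in the same relative order in both. Since dp[13][11] = 7, nothing longer is possible.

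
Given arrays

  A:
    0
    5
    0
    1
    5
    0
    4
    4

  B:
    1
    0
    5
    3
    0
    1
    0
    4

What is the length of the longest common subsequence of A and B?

Pick 0 at A[1]=B[2]; then 5 at A[2]=B[3]; then 0 at A[3]=B[5]; then 1 at A[4]=B[6]; then 0 at A[6]=B[7]; then 4 at A[8]=B[8]; all 6 values appear in both, in order. dp[8][8] = 6 confirms this is the maximum.

6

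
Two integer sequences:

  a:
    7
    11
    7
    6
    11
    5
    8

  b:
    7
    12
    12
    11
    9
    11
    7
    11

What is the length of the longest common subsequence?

4

Let dp[i][j] be the LCS length of the first i values of a and the first j values of b. dp[i][j] = dp[i-1][j-1]+1 when the i-th and j-th values match, else max(dp[i-1][j], dp[i][j-1]).
    ·  7 12 12 11  9 11  7 11
 ·  0  0  0  0  0  0  0  0  0
 7  0  1  1  1  1  1  1  1  1
11  0  1  1  1  2  2  2  2  2
 7  0  1  1  1  2  2  2  3  3
 6  0  1  1  1  2  2  2  3  3
11  0  1  1  1  2  2  3  3  4
 5  0  1  1  1  2  2  3  3  4
 8  0  1  1  1  2  2  3  3  4
dp[7][8] = 4. One LCS (by backtracking along matches): 7, 11, 7, 11.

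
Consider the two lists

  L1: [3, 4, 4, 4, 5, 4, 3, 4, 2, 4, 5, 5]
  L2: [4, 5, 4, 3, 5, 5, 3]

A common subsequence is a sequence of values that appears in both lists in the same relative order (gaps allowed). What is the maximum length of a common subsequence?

6

Let dp[i][j] be the LCS length of the first i values of L1 and the first j values of L2. dp[i][j] = dp[i-1][j-1]+1 when the i-th and j-th values match, else max(dp[i-1][j], dp[i][j-1]).
    ·  4  5  4  3  5  5  3
 ·  0  0  0  0  0  0  0  0
 3  0  0  0  0  1  1  1  1
 4  0  1  1  1  1  1  1  1
 4  0  1  1  2  2  2  2  2
 4  0  1  1  2  2  2  2  2
 5  0  1  2  2  2  3  3  3
 4  0  1  2  3  3  3  3  3
 3  0  1  2  3  4  4  4  4
 4  0  1  2  3  4  4  4  4
 2  0  1  2  3  4  4  4  4
 4  0  1  2  3  4  4  4  4
 5  0  1  2  3  4  5  5  5
 5  0  1  2  3  4  5  6  6
dp[12][7] = 6. One LCS (by backtracking along matches): 4, 5, 4, 3, 5, 5.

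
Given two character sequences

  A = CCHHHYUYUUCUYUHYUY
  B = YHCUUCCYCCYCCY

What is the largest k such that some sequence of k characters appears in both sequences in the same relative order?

7

Taking C (A #2, B #3), then U (A #7, B #4), then U (A #9, B #5), then C (A #11, B #7), then Y (A #13, B #8), then Y (A #16, B #11), then Y (A #18, B #14) gives a common subsequence of length 7, and the DP table's final entry dp[18][14] is also 7, so no common subsequence is longer.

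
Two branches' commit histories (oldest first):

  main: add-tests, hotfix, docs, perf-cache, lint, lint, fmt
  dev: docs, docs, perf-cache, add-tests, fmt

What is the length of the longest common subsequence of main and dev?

3

Match docs (main #3, dev #2) → perf-cache (main #4, dev #3) → fmt (main #7, dev #5) — 3 commits in the same relative order in both, and the DP table's final entry dp[7][5] is also 3, so no common subsequence is longer.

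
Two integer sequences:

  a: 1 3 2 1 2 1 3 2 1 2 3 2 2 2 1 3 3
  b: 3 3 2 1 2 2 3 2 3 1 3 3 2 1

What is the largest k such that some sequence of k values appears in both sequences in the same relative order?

10

Match 3 (a #2, b #2), 2 (a #3, b #3), 1 (a #4, b #4), 2 (a #5, b #6), 3 (a #7, b #7), 2 (a #8, b #8), 1 (a #9, b #10), 3 (a #11, b #12), 2 (a #14, b #13), 1 (a #15, b #14) — 10 values in the same relative order in both. Since dp[17][14] = 10, nothing longer is possible.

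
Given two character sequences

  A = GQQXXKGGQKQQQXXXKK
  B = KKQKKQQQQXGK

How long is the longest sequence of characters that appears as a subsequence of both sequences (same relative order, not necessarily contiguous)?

8

Taking Q (A #2, B #3), K (A #6, B #5), Q (A #9, B #6), Q (A #11, B #7), Q (A #12, B #8), Q (A #13, B #9), X (A #14, B #10), K (A #18, B #12) gives a common subsequence of length 8. dp[18][12] = 8 confirms this is the maximum.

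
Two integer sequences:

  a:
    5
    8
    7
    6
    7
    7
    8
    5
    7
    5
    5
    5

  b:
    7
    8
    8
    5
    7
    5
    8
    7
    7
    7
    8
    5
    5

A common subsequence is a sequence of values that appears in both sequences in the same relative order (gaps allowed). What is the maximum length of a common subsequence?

8

Taking 5 [1,6], then 8 [2,7], then 7 [3,8], then 7 [5,9], then 7 [6,10], then 8 [7,11], then 5 [11,12], then 5 [12,13] gives a common subsequence of length 8. Since dp[12][13] = 8, nothing longer is possible.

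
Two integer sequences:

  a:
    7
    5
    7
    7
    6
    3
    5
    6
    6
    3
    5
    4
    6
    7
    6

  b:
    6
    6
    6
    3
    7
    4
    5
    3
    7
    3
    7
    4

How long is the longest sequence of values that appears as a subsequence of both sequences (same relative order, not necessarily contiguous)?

Match 6 [5,1]; then 6 [8,2]; then 6 [9,3]; then 3 [10,4]; then 5 [11,7]; then 4 [12,12] — 6 values in the same relative order in both, and the DP table's final entry dp[15][12] is also 6, so no common subsequence is longer.

6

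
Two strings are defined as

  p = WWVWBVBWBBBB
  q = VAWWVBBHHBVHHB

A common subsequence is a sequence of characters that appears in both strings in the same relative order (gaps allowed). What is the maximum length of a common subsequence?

Match W at p[1]=q[3]; then W at p[2]=q[4]; then V at p[3]=q[5]; then B at p[5]=q[6]; then B at p[7]=q[7]; then B at p[9]=q[10]; then B at p[12]=q[14] — 7 characters in the same relative order in both. dp[12][14] = 7 confirms this is the maximum.

7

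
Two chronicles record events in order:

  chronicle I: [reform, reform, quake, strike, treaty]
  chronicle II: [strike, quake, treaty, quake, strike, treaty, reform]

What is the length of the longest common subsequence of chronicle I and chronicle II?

Match quake [3,4], then strike [4,5], then treaty [5,6] — 3 events in the same relative order in both. Since dp[5][7] = 3, nothing longer is possible.

3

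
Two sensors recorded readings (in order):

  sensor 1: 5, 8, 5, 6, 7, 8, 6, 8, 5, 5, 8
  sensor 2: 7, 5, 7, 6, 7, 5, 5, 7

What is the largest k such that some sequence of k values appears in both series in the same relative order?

Taking 5 at sensor 1[1]=sensor 2[2] → 6 at sensor 1[4]=sensor 2[4] → 7 at sensor 1[5]=sensor 2[5] → 5 at sensor 1[9]=sensor 2[6] → 5 at sensor 1[10]=sensor 2[7] gives a common subsequence of length 5. dp[11][8] = 5 confirms this is the maximum.

5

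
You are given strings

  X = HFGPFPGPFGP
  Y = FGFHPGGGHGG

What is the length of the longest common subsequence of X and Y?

One common subsequence of length 6: F [2,1]; then G [3,2]; then F [5,3]; then P [6,5]; then G [7,10]; then G [10,11]. The LCS DP gives dp[11][11] = 6, so this is optimal.

6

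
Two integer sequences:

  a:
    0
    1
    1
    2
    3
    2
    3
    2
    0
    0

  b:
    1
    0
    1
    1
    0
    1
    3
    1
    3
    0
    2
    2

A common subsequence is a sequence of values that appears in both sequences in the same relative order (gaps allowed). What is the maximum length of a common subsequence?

Taking 0 (a #1, b #5) → 1 (a #2, b #6) → 1 (a #3, b #8) → 3 (a #5, b #9) → 2 (a #6, b #11) → 2 (a #8, b #12) gives a common subsequence of length 6, and the DP table's final entry dp[10][12] is also 6, so no common subsequence is longer.

6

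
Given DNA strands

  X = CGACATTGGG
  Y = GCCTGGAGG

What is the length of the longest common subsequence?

One common subsequence of length 6: C (X #1, Y #2) → C (X #4, Y #3) → T (X #6, Y #4) → G (X #8, Y #6) → G (X #9, Y #8) → G (X #10, Y #9). Since dp[10][9] = 6, nothing longer is possible.

6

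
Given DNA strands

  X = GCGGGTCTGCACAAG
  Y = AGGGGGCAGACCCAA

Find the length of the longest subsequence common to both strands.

10

Match G (X #1, Y #3), then G (X #3, Y #4), then G (X #4, Y #5), then G (X #5, Y #6), then C (X #7, Y #7), then G (X #9, Y #9), then C (X #10, Y #12), then C (X #12, Y #13), then A (X #13, Y #14), then A (X #14, Y #15) — 10 bases in the same relative order in both. Since dp[15][15] = 10, nothing longer is possible.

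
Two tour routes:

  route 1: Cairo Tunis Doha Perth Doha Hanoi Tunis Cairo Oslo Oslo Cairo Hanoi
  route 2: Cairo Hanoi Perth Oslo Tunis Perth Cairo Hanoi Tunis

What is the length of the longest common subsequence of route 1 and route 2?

Taking Cairo (route 1 #1, route 2 #1) → Tunis (route 1 #2, route 2 #5) → Perth (route 1 #4, route 2 #6) → Hanoi (route 1 #6, route 2 #8) → Tunis (route 1 #7, route 2 #9) gives a common subsequence of length 5. dp[12][9] = 5 confirms this is the maximum.

5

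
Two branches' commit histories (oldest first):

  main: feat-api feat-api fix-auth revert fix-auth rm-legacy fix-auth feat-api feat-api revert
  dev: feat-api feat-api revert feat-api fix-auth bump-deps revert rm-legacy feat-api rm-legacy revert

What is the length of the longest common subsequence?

Pick feat-api (main #1, dev #2) → feat-api (main #2, dev #4) → fix-auth (main #3, dev #5) → revert (main #4, dev #7) → rm-legacy (main #6, dev #8) → feat-api (main #8, dev #9) → revert (main #10, dev #11); all 7 commits appear in both, in order, and the DP table's final entry dp[10][11] is also 7, so no common subsequence is longer.

7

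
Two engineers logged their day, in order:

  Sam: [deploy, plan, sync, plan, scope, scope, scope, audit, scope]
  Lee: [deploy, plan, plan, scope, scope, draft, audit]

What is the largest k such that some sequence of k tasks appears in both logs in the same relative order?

6

Match deploy (Sam #1, Lee #1), plan (Sam #2, Lee #2), plan (Sam #4, Lee #3), scope (Sam #5, Lee #4), scope (Sam #6, Lee #5), audit (Sam #8, Lee #7) — 6 tasks in the same relative order in both, and the DP table's final entry dp[9][7] is also 6, so no common subsequence is longer.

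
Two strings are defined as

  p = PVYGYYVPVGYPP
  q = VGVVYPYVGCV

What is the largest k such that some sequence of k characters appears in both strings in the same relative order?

6

Let dp[i][j] be the LCS length of the first i characters of p and the first j characters of q. dp[i][j] = dp[i-1][j-1]+1 when the i-th and j-th characters match, else max(dp[i-1][j], dp[i][j-1]).
    ·  V  G  V  V  Y  P  Y  V  G  C  V
 ·  0  0  0  0  0  0  0  0  0  0  0  0
 P  0  0  0  0  0  0  1  1  1  1  1  1
 V  0  1  1  1  1  1  1  1  2  2  2  2
 Y  0  1  1  1  1  2  2  2  2  2  2  2
 G  0  1  2  2  2  2  2  2  2  3  3  3
 Y  0  1  2  2  2  3  3  3  3  3  3  3
 Y  0  1  2  2  2  3  3  4  4  4  4  4
 V  0  1  2  3  3  3  3  4  5  5  5  5
 P  0  1  2  3  3  3  4  4  5  5  5  5
 V  0  1  2  3  4  4  4  4  5  5  5  6
 G  0  1  2  3  4  4  4  4  5  6  6  6
 Y  0  1  2  3  4  5  5  5  5  6  6  6
 P  0  1  2  3  4  5  6  6  6  6  6  6
 P  0  1  2  3  4  5  6  6  6  6  6  6
dp[13][11] = 6. One LCS (by backtracking along matches): VGYYVV.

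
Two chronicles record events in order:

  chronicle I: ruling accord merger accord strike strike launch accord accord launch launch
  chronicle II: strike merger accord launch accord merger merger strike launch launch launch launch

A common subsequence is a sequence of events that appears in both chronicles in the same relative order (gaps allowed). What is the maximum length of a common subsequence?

Pick accord (chronicle I #2, chronicle II #5); then merger (chronicle I #3, chronicle II #7); then strike (chronicle I #5, chronicle II #8); then launch (chronicle I #7, chronicle II #10); then launch (chronicle I #10, chronicle II #11); then launch (chronicle I #11, chronicle II #12); all 6 events appear in both, in order. The LCS DP gives dp[11][12] = 6, so this is optimal.

6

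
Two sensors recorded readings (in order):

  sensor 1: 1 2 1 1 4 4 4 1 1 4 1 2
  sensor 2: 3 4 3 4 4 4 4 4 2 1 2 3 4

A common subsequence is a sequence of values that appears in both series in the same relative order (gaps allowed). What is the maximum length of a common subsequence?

Pick 4 [5,5] → 4 [6,6] → 4 [7,7] → 4 [10,8] → 1 [11,10] → 2 [12,11]; all 6 values appear in both, in order. The LCS DP gives dp[12][13] = 6, so this is optimal.

6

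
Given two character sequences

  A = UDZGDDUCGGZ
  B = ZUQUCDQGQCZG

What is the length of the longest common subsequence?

Pick U (A #1, B #4); then D (A #2, B #6); then G (A #4, B #8); then C (A #8, B #10); then G (A #10, B #12); all 5 characters appear in both, in order. dp[11][12] = 5 confirms this is the maximum.

5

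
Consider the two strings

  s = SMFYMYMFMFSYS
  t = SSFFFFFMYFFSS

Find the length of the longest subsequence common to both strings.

8

Match S (s #1, t #2), then F (s #3, t #7), then M (s #5, t #8), then Y (s #6, t #9), then F (s #8, t #10), then F (s #10, t #11), then S (s #11, t #12), then S (s #13, t #13) — 8 characters in the same relative order in both. The LCS DP gives dp[13][13] = 8, so this is optimal.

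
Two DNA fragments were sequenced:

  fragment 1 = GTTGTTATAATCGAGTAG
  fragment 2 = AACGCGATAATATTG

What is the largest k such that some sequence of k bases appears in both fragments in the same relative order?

Pick G [1,4], then G [4,6], then A [7,7], then T [8,8], then A [9,9], then A [10,10], then T [11,11], then A [14,12], then T [16,14], then G [18,15]; all 10 bases appear in both, in order, and the DP table's final entry dp[18][15] is also 10, so no common subsequence is longer.

10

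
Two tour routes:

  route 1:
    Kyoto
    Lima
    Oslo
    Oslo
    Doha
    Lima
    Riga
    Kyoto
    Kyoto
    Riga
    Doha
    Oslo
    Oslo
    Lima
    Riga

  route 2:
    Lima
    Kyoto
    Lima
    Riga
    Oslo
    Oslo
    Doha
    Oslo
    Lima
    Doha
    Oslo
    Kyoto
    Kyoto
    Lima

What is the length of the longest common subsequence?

Match Kyoto at route 1[1]=route 2[2], then Lima at route 1[2]=route 2[3], then Oslo at route 1[3]=route 2[5], then Oslo at route 1[4]=route 2[6], then Doha at route 1[5]=route 2[7], then Lima at route 1[6]=route 2[9], then Kyoto at route 1[8]=route 2[12], then Kyoto at route 1[9]=route 2[13], then Lima at route 1[14]=route 2[14] — 9 stops in the same relative order in both. The LCS DP gives dp[15][14] = 9, so this is optimal.

9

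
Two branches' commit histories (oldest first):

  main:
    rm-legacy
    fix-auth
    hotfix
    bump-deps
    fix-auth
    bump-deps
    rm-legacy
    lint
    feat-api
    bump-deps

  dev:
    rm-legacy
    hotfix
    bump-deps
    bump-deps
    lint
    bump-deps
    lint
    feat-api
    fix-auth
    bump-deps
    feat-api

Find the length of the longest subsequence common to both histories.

One common subsequence of length 7: rm-legacy [1,1]; then hotfix [3,2]; then bump-deps [4,4]; then bump-deps [6,6]; then lint [8,7]; then feat-api [9,8]; then bump-deps [10,10], and the DP table's final entry dp[10][11] is also 7, so no common subsequence is longer.

7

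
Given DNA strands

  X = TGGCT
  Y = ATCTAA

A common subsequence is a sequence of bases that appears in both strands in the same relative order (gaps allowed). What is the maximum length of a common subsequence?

Pick T [1,2], C [4,3], T [5,4]; all 3 bases appear in both, in order. Since dp[5][6] = 3, nothing longer is possible.

3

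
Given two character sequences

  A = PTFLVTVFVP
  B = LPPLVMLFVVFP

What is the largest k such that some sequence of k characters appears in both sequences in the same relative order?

6

Pick P at A[1]=B[3], then F at A[3]=B[8], then V at A[5]=B[9], then V at A[7]=B[10], then F at A[8]=B[11], then P at A[10]=B[12]; all 6 characters appear in both, in order, and the DP table's final entry dp[10][12] is also 6, so no common subsequence is longer.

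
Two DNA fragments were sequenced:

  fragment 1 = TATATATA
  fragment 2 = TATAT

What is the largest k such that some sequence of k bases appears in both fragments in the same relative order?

5

Let dp[i][j] be the LCS length of the first i bases of fragment 1 and the first j bases of fragment 2. dp[i][j] = dp[i-1][j-1]+1 when the i-th and j-th bases match, else max(dp[i-1][j], dp[i][j-1]).
    ·  T  A  T  A  T
 ·  0  0  0  0  0  0
 T  0  1  1  1  1  1
 A  0  1  2  2  2  2
 T  0  1  2  3  3  3
 A  0  1  2  3  4  4
 T  0  1  2  3  4  5
 A  0  1  2  3  4  5
 T  0  1  2  3  4  5
 A  0  1  2  3  4  5
dp[8][5] = 5. One LCS (by backtracking along matches): TATAT.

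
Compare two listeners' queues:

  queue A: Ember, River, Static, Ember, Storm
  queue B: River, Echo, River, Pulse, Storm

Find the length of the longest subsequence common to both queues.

One common subsequence of length 2: River [2,3]; then Storm [5,5]. The LCS DP gives dp[5][5] = 2, so this is optimal.

2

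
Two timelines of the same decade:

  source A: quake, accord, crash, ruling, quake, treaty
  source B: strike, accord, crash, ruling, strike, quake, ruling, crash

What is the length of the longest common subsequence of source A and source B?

Match accord [2,2] → crash [3,3] → ruling [4,4] → quake [5,6] — 4 events in the same relative order in both, and the DP table's final entry dp[6][8] is also 4, so no common subsequence is longer.

4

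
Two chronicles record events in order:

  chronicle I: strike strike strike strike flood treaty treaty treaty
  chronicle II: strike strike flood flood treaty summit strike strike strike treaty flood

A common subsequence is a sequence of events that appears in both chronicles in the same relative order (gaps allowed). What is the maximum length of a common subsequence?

5

One common subsequence of length 5: strike at chronicle I[1]=chronicle II[2], then strike at chronicle I[2]=chronicle II[7], then strike at chronicle I[3]=chronicle II[8], then strike at chronicle I[4]=chronicle II[9], then flood at chronicle I[5]=chronicle II[11], and the DP table's final entry dp[8][11] is also 5, so no common subsequence is longer.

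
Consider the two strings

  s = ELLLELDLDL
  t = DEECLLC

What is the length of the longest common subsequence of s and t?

4

Taking E (s #1, t #2), then E (s #5, t #3), then L (s #6, t #5), then L (s #8, t #6) gives a common subsequence of length 4. Since dp[10][7] = 4, nothing longer is possible.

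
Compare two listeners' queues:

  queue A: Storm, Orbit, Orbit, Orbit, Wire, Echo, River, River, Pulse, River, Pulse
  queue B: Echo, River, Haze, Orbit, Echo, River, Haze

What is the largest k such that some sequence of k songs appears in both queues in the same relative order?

3

Taking Orbit (queue A #4, queue B #4), Echo (queue A #6, queue B #5), River (queue A #7, queue B #6) gives a common subsequence of length 3. dp[11][7] = 3 confirms this is the maximum.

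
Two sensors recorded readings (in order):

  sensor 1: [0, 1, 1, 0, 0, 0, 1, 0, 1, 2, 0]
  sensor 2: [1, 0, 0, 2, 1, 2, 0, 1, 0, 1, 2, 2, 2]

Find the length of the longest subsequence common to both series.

Match 1 [3,1]; then 0 [4,2]; then 0 [5,3]; then 0 [6,7]; then 1 [7,8]; then 0 [8,9]; then 1 [9,10]; then 2 [10,13] — 8 values in the same relative order in both, and the DP table's final entry dp[11][13] is also 8, so no common subsequence is longer.

8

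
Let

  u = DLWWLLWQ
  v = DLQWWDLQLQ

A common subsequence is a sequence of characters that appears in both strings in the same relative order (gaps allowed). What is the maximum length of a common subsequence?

Let dp[i][j] be the LCS length of the first i characters of u and the first j characters of v. dp[i][j] = dp[i-1][j-1]+1 when the i-th and j-th characters match, else max(dp[i-1][j], dp[i][j-1]).
    ·  D  L  Q  W  W  D  L  Q  L  Q
 ·  0  0  0  0  0  0  0  0  0  0  0
 D  0  1  1  1  1  1  1  1  1  1  1
 L  0  1  2  2  2  2  2  2  2  2  2
 W  0  1  2  2  3  3  3  3  3  3  3
 W  0  1  2  2  3  4  4  4  4  4  4
 L  0  1  2  2  3  4  4  5  5  5  5
 L  0  1  2  2  3  4  4  5  5  6  6
 W  0  1  2  2  3  4  4  5  5  6  6
 Q  0  1  2  3  3  4  4  5  6  6  7
dp[8][10] = 7. One LCS (by backtracking along matches): DLWWLLQ.

7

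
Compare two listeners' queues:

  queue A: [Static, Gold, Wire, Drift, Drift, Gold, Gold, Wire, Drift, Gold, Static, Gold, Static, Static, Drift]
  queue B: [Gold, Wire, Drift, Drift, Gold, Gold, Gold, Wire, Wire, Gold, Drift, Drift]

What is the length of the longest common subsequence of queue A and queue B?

9

One common subsequence of length 9: Gold at queue A[2]=queue B[1], then Wire at queue A[3]=queue B[2], then Drift at queue A[4]=queue B[3], then Drift at queue A[5]=queue B[4], then Gold at queue A[6]=queue B[6], then Gold at queue A[7]=queue B[7], then Wire at queue A[8]=queue B[9], then Drift at queue A[9]=queue B[11], then Drift at queue A[15]=queue B[12]. The LCS DP gives dp[15][12] = 9, so this is optimal.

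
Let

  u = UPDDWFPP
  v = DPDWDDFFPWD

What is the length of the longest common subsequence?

5

Match P at u[2]=v[2], D at u[3]=v[5], D at u[4]=v[6], F at u[6]=v[8], P at u[7]=v[9] — 5 characters in the same relative order in both. dp[8][11] = 5 confirms this is the maximum.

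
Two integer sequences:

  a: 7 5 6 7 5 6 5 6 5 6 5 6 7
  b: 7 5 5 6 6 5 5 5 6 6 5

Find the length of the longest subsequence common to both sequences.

Match 7 (a #1, b #1); then 5 (a #2, b #3); then 6 (a #3, b #5); then 5 (a #5, b #7); then 5 (a #7, b #8); then 6 (a #8, b #9); then 6 (a #10, b #10); then 5 (a #11, b #11) — 8 values in the same relative order in both, and the DP table's final entry dp[13][11] is also 8, so no common subsequence is longer.

8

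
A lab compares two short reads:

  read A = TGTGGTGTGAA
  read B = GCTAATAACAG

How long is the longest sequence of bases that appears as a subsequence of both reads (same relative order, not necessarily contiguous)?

5

Match G (read A #2, read B #1) → T (read A #3, read B #3) → T (read A #6, read B #6) → A (read A #10, read B #8) → A (read A #11, read B #10) — 5 bases in the same relative order in both. Since dp[11][11] = 5, nothing longer is possible.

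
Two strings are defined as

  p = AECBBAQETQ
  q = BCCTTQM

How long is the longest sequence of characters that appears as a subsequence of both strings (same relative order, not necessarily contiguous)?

3

Let dp[i][j] be the LCS length of the first i characters of p and the first j characters of q. dp[i][j] = dp[i-1][j-1]+1 when the i-th and j-th characters match, else max(dp[i-1][j], dp[i][j-1]).
    ·  B  C  C  T  T  Q  M
 ·  0  0  0  0  0  0  0  0
 A  0  0  0  0  0  0  0  0
 E  0  0  0  0  0  0  0  0
 C  0  0  1  1  1  1  1  1
 B  0  1  1  1  1  1  1  1
 B  0  1  1  1  1  1  1  1
 A  0  1  1  1  1  1  1  1
 Q  0  1  1  1  1  1  2  2
 E  0  1  1  1  1  1  2  2
 T  0  1  1  1  2  2  2  2
 Q  0  1  1  1  2  2  3  3
dp[10][7] = 3. One LCS (by backtracking along matches): CTQ.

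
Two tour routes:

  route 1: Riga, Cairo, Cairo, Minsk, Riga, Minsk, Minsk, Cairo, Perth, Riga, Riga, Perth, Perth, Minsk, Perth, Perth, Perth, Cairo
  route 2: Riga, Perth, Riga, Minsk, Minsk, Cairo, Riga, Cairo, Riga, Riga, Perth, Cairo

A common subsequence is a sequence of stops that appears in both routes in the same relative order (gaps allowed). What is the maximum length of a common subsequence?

Match Riga [1,1] → Riga [5,3] → Minsk [6,4] → Minsk [7,5] → Cairo [8,8] → Riga [10,9] → Riga [11,10] → Perth [17,11] → Cairo [18,12] — 9 stops in the same relative order in both. The LCS DP gives dp[18][12] = 9, so this is optimal.

9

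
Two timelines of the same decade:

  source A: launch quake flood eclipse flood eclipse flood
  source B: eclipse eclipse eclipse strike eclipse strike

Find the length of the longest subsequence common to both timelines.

2

Pick eclipse (source A #4, source B #3) → eclipse (source A #6, source B #5); all 2 events appear in both, in order. dp[7][6] = 2 confirms this is the maximum.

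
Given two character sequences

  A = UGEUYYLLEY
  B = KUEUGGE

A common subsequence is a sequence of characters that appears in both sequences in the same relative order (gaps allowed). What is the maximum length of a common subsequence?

One common subsequence of length 4: U at A[1]=B[2] → E at A[3]=B[3] → U at A[4]=B[4] → E at A[9]=B[7]. The LCS DP gives dp[10][7] = 4, so this is optimal.

4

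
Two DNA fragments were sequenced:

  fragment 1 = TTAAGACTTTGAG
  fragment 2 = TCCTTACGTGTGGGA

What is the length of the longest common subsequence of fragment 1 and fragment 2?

Taking T at fragment 1[1]=fragment 2[4] → T at fragment 1[2]=fragment 2[5] → A at fragment 1[3]=fragment 2[6] → G at fragment 1[5]=fragment 2[8] → T at fragment 1[8]=fragment 2[9] → T at fragment 1[9]=fragment 2[11] → G at fragment 1[11]=fragment 2[14] → A at fragment 1[12]=fragment 2[15] gives a common subsequence of length 8. The LCS DP gives dp[13][15] = 8, so this is optimal.

8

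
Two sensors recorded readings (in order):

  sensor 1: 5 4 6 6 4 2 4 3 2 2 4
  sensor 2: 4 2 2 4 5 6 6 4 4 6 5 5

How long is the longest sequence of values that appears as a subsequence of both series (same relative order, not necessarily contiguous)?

5

Match 5 at sensor 1[1]=sensor 2[5] → 6 at sensor 1[3]=sensor 2[6] → 6 at sensor 1[4]=sensor 2[7] → 4 at sensor 1[5]=sensor 2[8] → 4 at sensor 1[7]=sensor 2[9] — 5 values in the same relative order in both. dp[11][12] = 5 confirms this is the maximum.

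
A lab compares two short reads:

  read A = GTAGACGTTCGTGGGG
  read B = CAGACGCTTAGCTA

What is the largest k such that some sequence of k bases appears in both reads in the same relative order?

9

One common subsequence of length 9: A [3,2], then G [4,3], then A [5,4], then C [6,5], then G [7,6], then T [8,8], then T [9,9], then C [10,12], then T [12,13]. The LCS DP gives dp[16][14] = 9, so this is optimal.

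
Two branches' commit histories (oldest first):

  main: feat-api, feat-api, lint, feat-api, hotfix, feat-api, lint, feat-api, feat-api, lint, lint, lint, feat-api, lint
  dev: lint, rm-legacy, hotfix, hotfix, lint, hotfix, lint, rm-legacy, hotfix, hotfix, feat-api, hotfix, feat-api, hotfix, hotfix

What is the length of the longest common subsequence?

5

Pick lint at main[3]=dev[5], hotfix at main[5]=dev[6], lint at main[7]=dev[7], feat-api at main[8]=dev[11], feat-api at main[9]=dev[13]; all 5 commits appear in both, in order. The LCS DP gives dp[14][15] = 5, so this is optimal.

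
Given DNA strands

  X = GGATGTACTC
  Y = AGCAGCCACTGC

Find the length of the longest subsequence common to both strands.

7

Match G [1,2]; then A [3,4]; then G [5,5]; then A [7,8]; then C [8,9]; then T [9,10]; then C [10,12] — 7 bases in the same relative order in both, and the DP table's final entry dp[10][12] is also 7, so no common subsequence is longer.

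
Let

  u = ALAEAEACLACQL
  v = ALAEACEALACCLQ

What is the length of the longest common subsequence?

11

Match A (u #1, v #1) → L (u #2, v #2) → A (u #3, v #3) → E (u #4, v #4) → A (u #5, v #5) → E (u #6, v #7) → A (u #7, v #8) → L (u #9, v #9) → A (u #10, v #10) → C (u #11, v #12) → Q (u #12, v #14) — 11 characters in the same relative order in both. Since dp[13][14] = 11, nothing longer is possible.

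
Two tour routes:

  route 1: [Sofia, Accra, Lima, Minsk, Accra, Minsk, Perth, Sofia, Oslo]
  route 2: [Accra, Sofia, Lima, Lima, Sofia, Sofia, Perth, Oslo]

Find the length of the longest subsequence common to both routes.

Taking Sofia (route 1 #1, route 2 #2), Lima (route 1 #3, route 2 #4), Perth (route 1 #7, route 2 #7), Oslo (route 1 #9, route 2 #8) gives a common subsequence of length 4. Since dp[9][8] = 4, nothing longer is possible.

4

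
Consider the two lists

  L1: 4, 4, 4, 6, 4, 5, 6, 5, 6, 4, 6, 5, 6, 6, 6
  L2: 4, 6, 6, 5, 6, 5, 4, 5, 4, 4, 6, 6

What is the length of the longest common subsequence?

Taking 4 [1,1], then 6 [4,3], then 5 [6,4], then 6 [7,5], then 5 [8,6], then 4 [10,7], then 5 [12,8], then 6 [14,11], then 6 [15,12] gives a common subsequence of length 9, and the DP table's final entry dp[15][12] is also 9, so no common subsequence is longer.

9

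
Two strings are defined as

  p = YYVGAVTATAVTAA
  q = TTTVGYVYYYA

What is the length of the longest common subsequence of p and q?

Match V (p #3, q #4) → G (p #4, q #5) → V (p #6, q #7) → A (p #14, q #11) — 4 characters in the same relative order in both. dp[14][11] = 4 confirms this is the maximum.

4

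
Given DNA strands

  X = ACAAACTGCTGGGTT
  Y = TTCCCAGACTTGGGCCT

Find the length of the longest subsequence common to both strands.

10

Pick C [2,5], A [3,6], A [5,8], C [6,9], T [7,10], T [10,11], G [11,12], G [12,13], G [13,14], T [15,17]; all 10 bases appear in both, in order. The LCS DP gives dp[15][17] = 10, so this is optimal.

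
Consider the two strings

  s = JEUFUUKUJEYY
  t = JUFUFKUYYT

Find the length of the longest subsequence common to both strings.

8

Pick J [1,1], U [3,2], F [4,3], U [5,4], K [7,6], U [8,7], Y [11,8], Y [12,9]; all 8 characters appear in both, in order. dp[12][10] = 8 confirms this is the maximum.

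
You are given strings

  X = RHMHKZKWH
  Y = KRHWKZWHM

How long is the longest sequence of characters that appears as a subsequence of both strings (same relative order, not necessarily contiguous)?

6

Let dp[i][j] be the LCS length of the first i characters of X and the first j characters of Y. dp[i][j] = dp[i-1][j-1]+1 when the i-th and j-th characters match, else max(dp[i-1][j], dp[i][j-1]).
    ·  K  R  H  W  K  Z  W  H  M
 ·  0  0  0  0  0  0  0  0  0  0
 R  0  0  1  1  1  1  1  1  1  1
 H  0  0  1  2  2  2  2  2  2  2
 M  0  0  1  2  2  2  2  2  2  3
 H  0  0  1  2  2  2  2  2  3  3
 K  0  1  1  2  2  3  3  3  3  3
 Z  0  1  1  2  2  3  4  4  4  4
 K  0  1  1  2  2  3  4  4  4  4
 W  0  1  1  2  3  3  4  5  5  5
 H  0  1  1  2  3  3  4  5  6  6
dp[9][9] = 6. One LCS (by backtracking along matches): RHKZWH.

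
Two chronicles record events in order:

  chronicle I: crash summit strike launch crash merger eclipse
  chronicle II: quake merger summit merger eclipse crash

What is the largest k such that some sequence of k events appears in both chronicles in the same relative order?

3

Pick summit [2,3]; then merger [6,4]; then eclipse [7,5]; all 3 events appear in both, in order. dp[7][6] = 3 confirms this is the maximum.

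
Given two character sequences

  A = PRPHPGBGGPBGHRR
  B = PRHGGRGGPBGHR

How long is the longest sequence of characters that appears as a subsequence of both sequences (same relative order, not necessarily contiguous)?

Match P (A #1, B #1), R (A #2, B #2), H (A #4, B #3), G (A #6, B #5), G (A #8, B #7), G (A #9, B #8), P (A #10, B #9), B (A #11, B #10), G (A #12, B #11), H (A #13, B #12), R (A #15, B #13) — 11 characters in the same relative order in both. dp[15][13] = 11 confirms this is the maximum.

11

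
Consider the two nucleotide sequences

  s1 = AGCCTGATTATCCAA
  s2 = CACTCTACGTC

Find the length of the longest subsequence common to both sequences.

7

Match A (s1 #1, s2 #2); then C (s1 #3, s2 #3); then C (s1 #4, s2 #5); then T (s1 #5, s2 #6); then G (s1 #6, s2 #9); then T (s1 #11, s2 #10); then C (s1 #13, s2 #11) — 7 bases in the same relative order in both, and the DP table's final entry dp[15][11] is also 7, so no common subsequence is longer.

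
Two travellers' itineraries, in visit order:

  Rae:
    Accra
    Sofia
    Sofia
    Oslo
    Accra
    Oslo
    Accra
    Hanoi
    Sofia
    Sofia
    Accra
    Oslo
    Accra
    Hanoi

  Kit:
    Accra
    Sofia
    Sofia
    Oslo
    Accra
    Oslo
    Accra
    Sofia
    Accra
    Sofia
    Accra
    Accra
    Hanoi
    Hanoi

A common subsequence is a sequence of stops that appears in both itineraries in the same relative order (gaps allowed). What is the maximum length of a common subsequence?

12

Match Accra [1,1], Sofia [2,2], Sofia [3,3], Oslo [4,4], Accra [5,5], Oslo [6,6], Accra [7,7], Sofia [9,8], Sofia [10,10], Accra [11,11], Accra [13,12], Hanoi [14,14] — 12 stops in the same relative order in both. Since dp[14][14] = 12, nothing longer is possible.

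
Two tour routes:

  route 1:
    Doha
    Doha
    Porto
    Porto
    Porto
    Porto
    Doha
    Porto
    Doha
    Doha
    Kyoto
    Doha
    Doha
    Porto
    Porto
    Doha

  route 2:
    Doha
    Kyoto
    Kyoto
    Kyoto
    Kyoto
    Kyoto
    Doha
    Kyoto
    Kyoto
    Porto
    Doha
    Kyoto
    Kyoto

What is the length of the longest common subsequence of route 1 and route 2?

Pick Doha [1,1], then Doha [2,7], then Porto [6,10], then Doha [7,11], then Kyoto [11,13]; all 5 stops appear in both, in order, and the DP table's final entry dp[16][13] is also 5, so no common subsequence is longer.

5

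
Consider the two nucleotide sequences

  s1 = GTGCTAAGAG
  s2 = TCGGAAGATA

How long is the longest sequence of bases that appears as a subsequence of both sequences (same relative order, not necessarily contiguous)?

One common subsequence of length 6: G at s1[1]=s2[3]; then G at s1[3]=s2[4]; then A at s1[6]=s2[5]; then A at s1[7]=s2[6]; then G at s1[8]=s2[7]; then A at s1[9]=s2[10]. dp[10][10] = 6 confirms this is the maximum.

6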